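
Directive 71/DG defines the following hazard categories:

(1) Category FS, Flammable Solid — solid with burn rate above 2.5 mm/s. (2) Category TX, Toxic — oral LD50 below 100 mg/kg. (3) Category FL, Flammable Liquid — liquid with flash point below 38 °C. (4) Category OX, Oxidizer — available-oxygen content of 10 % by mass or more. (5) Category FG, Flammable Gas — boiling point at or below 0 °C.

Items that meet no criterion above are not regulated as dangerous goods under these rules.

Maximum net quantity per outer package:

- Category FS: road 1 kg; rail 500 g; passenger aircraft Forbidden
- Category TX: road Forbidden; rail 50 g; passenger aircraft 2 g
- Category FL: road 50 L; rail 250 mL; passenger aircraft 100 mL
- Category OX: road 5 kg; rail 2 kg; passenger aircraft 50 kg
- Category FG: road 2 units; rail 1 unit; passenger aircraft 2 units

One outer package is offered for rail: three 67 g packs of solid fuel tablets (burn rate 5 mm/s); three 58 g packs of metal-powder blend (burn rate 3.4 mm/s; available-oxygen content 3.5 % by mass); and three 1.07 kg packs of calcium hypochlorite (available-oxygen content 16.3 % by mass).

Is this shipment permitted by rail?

The solid fuel tablets have burn rate 5 mm/s, which is > 2.5 mm/s, so they are Category FS (Flammable Solid).
Burn rate 3.4 mm/s meets the Category FS criterion (Flammable Solid), so the metal-powder blend is Category FS.
Available-oxygen content 16.3 % by mass meets the Category OX criterion (Oxidizer), so the calcium hypochlorite is Category OX.
Total Category FS: (three 67 g packs = 201 g) + (three 58 g packs = 174 g) = 375 g.
That is within the Category FS rail limit of 500 g.
Category OX quantity: three 1.07 kg packs = 3.21 kg.
3.21 kg exceeds the rail limit of 2 kg for Category OX.

No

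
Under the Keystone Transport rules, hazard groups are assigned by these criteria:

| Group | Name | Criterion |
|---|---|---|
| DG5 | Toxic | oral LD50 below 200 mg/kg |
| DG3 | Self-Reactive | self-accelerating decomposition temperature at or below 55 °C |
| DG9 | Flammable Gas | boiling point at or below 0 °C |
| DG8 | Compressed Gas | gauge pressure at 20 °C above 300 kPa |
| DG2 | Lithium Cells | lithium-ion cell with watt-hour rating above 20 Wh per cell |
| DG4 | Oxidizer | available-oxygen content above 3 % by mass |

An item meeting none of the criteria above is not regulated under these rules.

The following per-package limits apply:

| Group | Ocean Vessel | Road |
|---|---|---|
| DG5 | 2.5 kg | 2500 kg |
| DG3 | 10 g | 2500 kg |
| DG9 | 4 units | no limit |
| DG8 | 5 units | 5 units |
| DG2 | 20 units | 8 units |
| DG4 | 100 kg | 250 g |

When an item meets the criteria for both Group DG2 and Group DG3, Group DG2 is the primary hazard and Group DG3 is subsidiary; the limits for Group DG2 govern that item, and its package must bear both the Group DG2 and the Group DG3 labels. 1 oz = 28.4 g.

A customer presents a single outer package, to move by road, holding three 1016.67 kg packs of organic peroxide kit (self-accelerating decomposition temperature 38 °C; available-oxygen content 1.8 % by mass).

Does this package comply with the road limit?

No

With self-accelerating decomposition temperature 38 °C (≤ 55 °C), the organic peroxide kit falls in Group DG3.
Group DG3 quantity: three 1016.67 kg packs = 3050.01 kg.
3050.01 kg exceeds the road limit of 2500 kg for Group DG3.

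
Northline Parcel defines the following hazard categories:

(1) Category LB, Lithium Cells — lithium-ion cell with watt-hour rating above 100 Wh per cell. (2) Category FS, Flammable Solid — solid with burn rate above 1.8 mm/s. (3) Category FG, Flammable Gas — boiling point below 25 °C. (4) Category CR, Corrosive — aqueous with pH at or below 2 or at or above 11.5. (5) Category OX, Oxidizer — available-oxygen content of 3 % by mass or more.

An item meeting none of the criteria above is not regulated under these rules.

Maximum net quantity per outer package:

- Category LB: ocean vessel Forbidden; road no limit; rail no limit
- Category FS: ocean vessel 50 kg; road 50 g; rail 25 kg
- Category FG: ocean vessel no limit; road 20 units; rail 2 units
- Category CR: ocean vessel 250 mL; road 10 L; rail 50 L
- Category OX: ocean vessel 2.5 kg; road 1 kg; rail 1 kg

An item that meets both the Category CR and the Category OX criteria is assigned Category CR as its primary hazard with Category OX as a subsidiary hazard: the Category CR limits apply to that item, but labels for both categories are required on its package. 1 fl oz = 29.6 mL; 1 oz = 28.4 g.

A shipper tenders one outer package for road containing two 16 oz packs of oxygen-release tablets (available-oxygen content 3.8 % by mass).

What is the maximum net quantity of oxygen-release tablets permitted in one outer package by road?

Oxygen-release tablets: available-oxygen content 3.8 % by mass ≥ 3 % by mass → Category OX (Oxidizer).
The road limit for Category OX is 1 kg.

1 kg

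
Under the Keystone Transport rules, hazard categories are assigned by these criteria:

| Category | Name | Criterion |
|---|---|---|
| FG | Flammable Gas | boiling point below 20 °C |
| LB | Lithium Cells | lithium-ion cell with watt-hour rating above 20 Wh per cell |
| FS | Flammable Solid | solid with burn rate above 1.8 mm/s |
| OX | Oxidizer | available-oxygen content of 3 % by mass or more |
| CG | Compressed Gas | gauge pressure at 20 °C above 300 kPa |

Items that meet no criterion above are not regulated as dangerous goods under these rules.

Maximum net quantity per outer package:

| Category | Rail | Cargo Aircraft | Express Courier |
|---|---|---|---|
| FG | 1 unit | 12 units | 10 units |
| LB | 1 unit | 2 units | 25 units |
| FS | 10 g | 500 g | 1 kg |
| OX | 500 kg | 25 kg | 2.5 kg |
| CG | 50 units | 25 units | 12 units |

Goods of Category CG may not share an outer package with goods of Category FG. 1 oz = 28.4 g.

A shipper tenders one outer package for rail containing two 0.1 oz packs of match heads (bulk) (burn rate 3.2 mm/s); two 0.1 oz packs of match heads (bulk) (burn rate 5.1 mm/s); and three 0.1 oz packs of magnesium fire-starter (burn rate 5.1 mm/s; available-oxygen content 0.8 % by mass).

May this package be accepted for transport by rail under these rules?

The match heads (bulk) have burn rate 3.2 mm/s, which is > 1.8 mm/s, so they are Category FS (Flammable Solid).
The match heads (bulk) have burn rate 5.1 mm/s, which is > 1.8 mm/s, so they are Category FS (Flammable Solid).
Magnesium fire-starter: burn rate 5.1 mm/s > 1.8 mm/s → Category FS (Flammable Solid).
Total Category FS: (two 0.1 oz packs = 5.68 g) + (two 0.1 oz packs = 5.68 g) + (three 0.1 oz packs = 8.52 g) = 19.88 g.
19.88 g exceeds the rail limit of 10 g for Category FS.

No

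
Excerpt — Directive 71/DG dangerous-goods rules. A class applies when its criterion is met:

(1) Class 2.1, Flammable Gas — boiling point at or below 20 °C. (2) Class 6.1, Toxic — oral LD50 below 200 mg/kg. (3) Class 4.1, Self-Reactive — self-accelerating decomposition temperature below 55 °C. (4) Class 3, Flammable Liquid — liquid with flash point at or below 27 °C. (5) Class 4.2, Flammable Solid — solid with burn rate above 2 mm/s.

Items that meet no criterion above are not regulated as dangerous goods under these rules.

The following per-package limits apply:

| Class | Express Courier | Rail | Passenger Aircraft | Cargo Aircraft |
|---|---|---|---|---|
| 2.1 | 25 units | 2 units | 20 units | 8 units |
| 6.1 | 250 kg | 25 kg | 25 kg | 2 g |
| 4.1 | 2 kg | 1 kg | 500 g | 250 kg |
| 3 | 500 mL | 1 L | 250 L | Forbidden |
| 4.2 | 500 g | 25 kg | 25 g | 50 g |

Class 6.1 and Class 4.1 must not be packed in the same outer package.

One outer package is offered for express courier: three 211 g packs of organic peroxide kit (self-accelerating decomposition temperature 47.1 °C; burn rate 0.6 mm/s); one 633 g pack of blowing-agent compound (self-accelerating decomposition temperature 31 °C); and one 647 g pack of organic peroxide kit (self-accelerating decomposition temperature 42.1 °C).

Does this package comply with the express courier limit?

Yes

Self-accelerating decomposition temperature 47.1 °C meets the Class 4.1 criterion (Self-Reactive), so the organic peroxide kit is Class 4.1.
Self-accelerating decomposition temperature 31 °C meets the Class 4.1 criterion (Self-Reactive), so the blowing-agent compound is Class 4.1.
Organic peroxide kit: self-accelerating decomposition temperature 42.1 °C < 55 °C → Class 4.1 (Self-Reactive).
Class 4.1 net quantity: (three 211 g packs = 633 g) + 633 g + 647 g = 1.913 kg.
That is within the Class 4.1 express courier limit of 2 kg.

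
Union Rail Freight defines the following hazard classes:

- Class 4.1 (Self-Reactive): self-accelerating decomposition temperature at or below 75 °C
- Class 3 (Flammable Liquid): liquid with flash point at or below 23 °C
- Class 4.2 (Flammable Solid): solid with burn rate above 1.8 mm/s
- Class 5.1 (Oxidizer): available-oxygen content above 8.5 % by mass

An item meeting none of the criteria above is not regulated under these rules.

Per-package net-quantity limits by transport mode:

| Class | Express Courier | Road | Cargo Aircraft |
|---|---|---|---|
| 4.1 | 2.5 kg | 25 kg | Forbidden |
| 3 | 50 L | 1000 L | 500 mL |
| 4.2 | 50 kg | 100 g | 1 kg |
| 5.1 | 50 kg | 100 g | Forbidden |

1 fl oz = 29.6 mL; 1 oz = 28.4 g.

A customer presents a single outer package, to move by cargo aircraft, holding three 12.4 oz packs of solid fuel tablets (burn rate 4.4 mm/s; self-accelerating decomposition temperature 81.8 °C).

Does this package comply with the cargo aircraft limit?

With burn rate 4.4 mm/s (> 1.8 mm/s), the solid fuel tablets fall in Class 4.2.
Class 4.2 quantity: three 12.4 oz packs = 1056.48 g.
That exceeds the Class 4.2 cargo aircraft limit of 1 kg.

No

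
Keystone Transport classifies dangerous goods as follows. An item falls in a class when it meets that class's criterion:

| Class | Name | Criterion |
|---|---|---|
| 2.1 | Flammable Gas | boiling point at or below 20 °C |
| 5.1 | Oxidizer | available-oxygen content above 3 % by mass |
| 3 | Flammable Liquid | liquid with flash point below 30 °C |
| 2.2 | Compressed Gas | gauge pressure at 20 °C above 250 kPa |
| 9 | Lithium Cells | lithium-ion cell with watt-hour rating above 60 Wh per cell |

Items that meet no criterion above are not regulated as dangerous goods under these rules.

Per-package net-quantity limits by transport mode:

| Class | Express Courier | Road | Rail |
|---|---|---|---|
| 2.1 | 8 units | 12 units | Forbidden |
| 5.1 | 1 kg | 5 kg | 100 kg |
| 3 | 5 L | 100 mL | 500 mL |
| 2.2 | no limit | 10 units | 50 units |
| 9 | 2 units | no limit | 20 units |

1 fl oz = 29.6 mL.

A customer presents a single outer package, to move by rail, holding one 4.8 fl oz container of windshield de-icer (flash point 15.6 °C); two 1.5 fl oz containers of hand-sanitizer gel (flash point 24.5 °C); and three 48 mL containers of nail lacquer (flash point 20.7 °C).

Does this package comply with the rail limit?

Windshield de-icer: flash point 15.6 °C < 30 °C → Class 3 (Flammable Liquid).
The hand-sanitizer gel has flash point 24.5 °C, which is < 30 °C, so it is Class 3 (Flammable Liquid).
Flash point 20.7 °C meets the Class 3 criterion (Flammable Liquid), so the nail lacquer is Class 3.
Class 3 net quantity: (one 4.8 fl oz container = 142.08 mL) + (two 1.5 fl oz containers = 88.8 mL) + (three 48 mL containers = 144 mL) = 374.88 mL.
That is within the Class 3 rail limit of 500 mL.

Yes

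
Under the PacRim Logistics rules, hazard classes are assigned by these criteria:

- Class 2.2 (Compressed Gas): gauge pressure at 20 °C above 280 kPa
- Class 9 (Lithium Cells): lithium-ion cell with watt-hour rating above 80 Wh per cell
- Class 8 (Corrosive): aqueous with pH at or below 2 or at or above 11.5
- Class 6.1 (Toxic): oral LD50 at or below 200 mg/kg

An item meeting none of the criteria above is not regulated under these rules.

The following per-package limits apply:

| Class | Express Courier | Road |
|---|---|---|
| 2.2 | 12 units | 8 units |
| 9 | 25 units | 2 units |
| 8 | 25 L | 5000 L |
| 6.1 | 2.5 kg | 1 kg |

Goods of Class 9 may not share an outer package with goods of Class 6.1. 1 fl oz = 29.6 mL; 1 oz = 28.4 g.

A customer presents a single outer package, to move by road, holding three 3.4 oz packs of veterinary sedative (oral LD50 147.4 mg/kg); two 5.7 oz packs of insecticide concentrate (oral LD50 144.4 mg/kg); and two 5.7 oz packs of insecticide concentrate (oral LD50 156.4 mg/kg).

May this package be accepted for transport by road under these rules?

Yes

Oral LD50 147.4 mg/kg meets the Class 6.1 criterion (Toxic), so the veterinary sedative is Class 6.1.
Oral LD50 144.4 mg/kg meets the Class 6.1 criterion (Toxic), so the insecticide concentrate is Class 6.1.
With oral LD50 156.4 mg/kg (≤ 200 mg/kg), the insecticide concentrate falls in Class 6.1.
Class 6.1 net quantity: (three 3.4 oz packs = 289.68 g) + (two 5.7 oz packs = 323.76 g) + (two 5.7 oz packs = 323.76 g) = 937.2 g.
937.2 g ≤ 1 kg (road limit, Class 6.1) — within limit.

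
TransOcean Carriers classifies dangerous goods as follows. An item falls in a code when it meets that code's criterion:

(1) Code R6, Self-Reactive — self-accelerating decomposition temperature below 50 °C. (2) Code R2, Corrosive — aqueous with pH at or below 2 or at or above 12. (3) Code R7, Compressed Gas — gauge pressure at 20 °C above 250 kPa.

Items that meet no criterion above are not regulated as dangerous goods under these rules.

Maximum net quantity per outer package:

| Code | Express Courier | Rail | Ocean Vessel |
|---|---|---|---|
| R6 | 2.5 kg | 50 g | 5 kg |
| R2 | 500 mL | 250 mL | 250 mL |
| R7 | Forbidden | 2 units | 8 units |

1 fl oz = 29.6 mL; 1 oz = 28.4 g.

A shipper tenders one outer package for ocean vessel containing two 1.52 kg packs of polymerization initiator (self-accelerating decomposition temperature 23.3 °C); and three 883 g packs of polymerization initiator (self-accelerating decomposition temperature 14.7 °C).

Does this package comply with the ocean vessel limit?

No

With self-accelerating decomposition temperature 23.3 °C (< 50 °C), the polymerization initiator falls in Code R6.
The polymerization initiator has self-accelerating decomposition temperature 14.7 °C, which is < 50 °C, so it is Code R6 (Self-Reactive).
Code R6 net quantity: (two 1.52 kg packs = 3.04 kg) + (three 883 g packs = 2.649 kg) = 5.689 kg.
5.689 kg > 5 kg (ocean vessel limit, Code R6) — over the limit.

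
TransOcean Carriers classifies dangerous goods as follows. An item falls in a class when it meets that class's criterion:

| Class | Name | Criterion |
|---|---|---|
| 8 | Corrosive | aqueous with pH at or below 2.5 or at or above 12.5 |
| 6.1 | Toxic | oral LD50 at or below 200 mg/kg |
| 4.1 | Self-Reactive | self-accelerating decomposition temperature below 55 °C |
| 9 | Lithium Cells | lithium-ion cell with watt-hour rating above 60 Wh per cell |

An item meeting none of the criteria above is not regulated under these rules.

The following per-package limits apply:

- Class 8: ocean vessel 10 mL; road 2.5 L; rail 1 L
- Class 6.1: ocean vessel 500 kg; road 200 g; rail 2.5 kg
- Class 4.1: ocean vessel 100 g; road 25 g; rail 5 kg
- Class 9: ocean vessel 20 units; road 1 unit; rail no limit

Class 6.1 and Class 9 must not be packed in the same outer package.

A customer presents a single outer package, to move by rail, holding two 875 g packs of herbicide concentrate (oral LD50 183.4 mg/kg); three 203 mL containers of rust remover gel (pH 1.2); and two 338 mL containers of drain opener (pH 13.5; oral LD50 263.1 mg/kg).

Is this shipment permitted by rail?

No

Oral LD50 183.4 mg/kg meets the Class 6.1 criterion (Toxic), so the herbicide concentrate is Class 6.1.
The rust remover gel has pH 1.2, which is ≤ 2.5, so it is Class 8 (Corrosive).
With pH 13.5 (≥ 12.5), the drain opener falls in Class 8.
Class 8 net quantity: (three 203 mL containers = 609 mL) + (two 338 mL containers = 676 mL) = 1.285 L.
1.285 L > 1 L (rail limit, Class 8) — over the limit.
Class 6.1 quantity: two 875 g packs = 1.75 kg.
1.75 kg ≤ 2.5 kg (rail limit, Class 6.1) — within limit.
The segregation rule (Class 6.1 with Class 9) does not apply to Class 8 with Class 6.1.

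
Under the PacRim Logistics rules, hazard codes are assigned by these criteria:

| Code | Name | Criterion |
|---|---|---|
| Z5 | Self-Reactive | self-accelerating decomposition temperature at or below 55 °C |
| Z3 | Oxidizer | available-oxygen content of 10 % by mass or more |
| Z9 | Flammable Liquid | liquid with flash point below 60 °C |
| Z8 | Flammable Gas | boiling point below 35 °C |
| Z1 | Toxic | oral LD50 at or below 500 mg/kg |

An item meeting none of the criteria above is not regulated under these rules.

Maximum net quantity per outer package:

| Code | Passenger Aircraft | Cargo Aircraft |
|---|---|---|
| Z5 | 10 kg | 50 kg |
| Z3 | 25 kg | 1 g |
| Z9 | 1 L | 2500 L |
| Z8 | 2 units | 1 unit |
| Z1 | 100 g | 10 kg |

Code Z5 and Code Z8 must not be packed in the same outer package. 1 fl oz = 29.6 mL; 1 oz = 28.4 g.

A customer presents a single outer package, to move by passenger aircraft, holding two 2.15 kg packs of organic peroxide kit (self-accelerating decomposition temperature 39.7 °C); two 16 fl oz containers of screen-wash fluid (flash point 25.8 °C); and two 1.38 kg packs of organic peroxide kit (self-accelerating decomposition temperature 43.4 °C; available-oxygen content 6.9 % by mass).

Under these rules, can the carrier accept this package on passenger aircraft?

With self-accelerating decomposition temperature 39.7 °C (≤ 55 °C), the organic peroxide kit falls in Code Z5.
With flash point 25.8 °C (< 60 °C), the screen-wash fluid falls in Code Z9.
Self-accelerating decomposition temperature 43.4 °C meets the Code Z5 criterion (Self-Reactive), so the organic peroxide kit is Code Z5.
Code Z5 net quantity: (two 2.15 kg packs = 4.3 kg) + (two 1.38 kg packs = 2.76 kg) = 7.06 kg.
That is within the Code Z5 passenger aircraft limit of 10 kg.
Code Z9 quantity: two 16 fl oz containers = 947.2 mL.
947.2 mL is within the passenger aircraft limit of 1 L for Code Z9.
The segregation rule (Code Z5 with Code Z8) does not apply to Code Z5 with Code Z9.
Every hazard code is within its passenger aircraft limit and no segregation rule is violated.

Yes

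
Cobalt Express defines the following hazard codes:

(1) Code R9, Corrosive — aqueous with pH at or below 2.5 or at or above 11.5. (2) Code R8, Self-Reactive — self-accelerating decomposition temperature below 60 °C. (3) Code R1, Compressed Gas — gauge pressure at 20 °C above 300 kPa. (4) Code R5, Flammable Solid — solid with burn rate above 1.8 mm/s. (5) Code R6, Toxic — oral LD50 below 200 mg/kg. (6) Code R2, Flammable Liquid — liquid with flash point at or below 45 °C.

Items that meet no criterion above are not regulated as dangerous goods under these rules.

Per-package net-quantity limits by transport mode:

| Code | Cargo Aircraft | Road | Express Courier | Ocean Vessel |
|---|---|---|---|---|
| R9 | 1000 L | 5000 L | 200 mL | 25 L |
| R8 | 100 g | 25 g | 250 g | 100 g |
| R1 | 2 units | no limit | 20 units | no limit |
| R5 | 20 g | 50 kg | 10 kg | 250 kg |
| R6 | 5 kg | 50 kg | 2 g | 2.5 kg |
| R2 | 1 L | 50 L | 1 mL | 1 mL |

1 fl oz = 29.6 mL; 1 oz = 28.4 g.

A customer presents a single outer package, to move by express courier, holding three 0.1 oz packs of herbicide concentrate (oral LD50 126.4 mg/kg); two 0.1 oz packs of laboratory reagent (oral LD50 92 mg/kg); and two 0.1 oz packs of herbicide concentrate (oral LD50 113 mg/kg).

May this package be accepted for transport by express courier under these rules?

With oral LD50 126.4 mg/kg (< 200 mg/kg), the herbicide concentrate falls in Code R6.
Laboratory reagent: oral LD50 92 mg/kg < 200 mg/kg → Code R6 (Toxic).
Oral LD50 113 mg/kg meets the Code R6 criterion (Toxic), so the herbicide concentrate is Code R6.
Total Code R6: (three 0.1 oz packs = 8.52 g) + (two 0.1 oz packs = 5.68 g) + (two 0.1 oz packs = 5.68 g) = 19.88 g.
That exceeds the Code R6 express courier limit of 2 g.

No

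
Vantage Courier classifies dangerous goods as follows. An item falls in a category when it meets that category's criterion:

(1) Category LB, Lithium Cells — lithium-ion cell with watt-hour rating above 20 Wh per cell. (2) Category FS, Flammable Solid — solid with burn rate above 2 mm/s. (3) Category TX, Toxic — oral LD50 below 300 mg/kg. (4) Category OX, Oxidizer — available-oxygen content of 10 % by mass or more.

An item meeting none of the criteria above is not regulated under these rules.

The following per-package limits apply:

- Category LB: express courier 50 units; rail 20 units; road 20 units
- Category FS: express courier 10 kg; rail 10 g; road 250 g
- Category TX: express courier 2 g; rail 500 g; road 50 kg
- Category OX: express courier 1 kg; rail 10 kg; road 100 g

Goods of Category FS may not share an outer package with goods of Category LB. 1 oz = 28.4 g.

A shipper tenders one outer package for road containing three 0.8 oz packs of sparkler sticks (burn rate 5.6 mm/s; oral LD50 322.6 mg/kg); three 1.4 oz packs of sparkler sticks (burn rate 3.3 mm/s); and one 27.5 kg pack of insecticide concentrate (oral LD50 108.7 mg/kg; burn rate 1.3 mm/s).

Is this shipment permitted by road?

Sparkler sticks: burn rate 5.6 mm/s > 2 mm/s → Category FS (Flammable Solid).
The sparkler sticks have burn rate 3.3 mm/s, which is > 2 mm/s, so they are Category FS (Flammable Solid).
With oral LD50 108.7 mg/kg (< 300 mg/kg), the insecticide concentrate falls in Category TX.
Total Category FS: (three 0.8 oz packs = 68.16 g) + (three 1.4 oz packs = 119.28 g) = 187.44 g.
That is within the Category FS road limit of 250 g.
Category TX quantity: 27.5 kg.
27.5 kg ≤ 50 kg (road limit, Category TX) — within limit.
The segregation rule (Category FS with Category LB) does not apply to Category FS with Category TX.
Every hazard category is within its road limit and no segregation rule is violated.

Yes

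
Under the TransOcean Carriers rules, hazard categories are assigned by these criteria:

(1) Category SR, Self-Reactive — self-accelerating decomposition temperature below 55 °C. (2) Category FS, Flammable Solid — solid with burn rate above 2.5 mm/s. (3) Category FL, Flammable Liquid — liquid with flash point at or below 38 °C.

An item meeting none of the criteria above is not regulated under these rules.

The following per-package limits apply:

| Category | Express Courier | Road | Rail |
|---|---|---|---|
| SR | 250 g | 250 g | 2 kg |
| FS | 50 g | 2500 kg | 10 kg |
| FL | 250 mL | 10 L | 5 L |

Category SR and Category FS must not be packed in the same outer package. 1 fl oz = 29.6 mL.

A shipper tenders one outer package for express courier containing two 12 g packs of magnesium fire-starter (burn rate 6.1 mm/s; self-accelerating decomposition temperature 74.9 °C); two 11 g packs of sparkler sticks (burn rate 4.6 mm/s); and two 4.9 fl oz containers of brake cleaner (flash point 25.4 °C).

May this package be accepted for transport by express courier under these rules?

No

The magnesium fire-starter has burn rate 6.1 mm/s, which is > 2.5 mm/s, so it is Category FS (Flammable Solid).
The sparkler sticks have burn rate 4.6 mm/s, which is > 2.5 mm/s, so they are Category FS (Flammable Solid).
With flash point 25.4 °C (≤ 38 °C), the brake cleaner falls in Category FL.
Category FS net quantity: (two 12 g packs = 24 g) + (two 11 g packs = 22 g) = 46 g.
That is within the Category FS express courier limit of 50 g.
Category FL quantity: two 4.9 fl oz containers = 290.08 mL.
290.08 mL > 250 mL (express courier limit, Category FL) — over the limit.
The segregation rule (Category SR with Category FS) does not apply to Category FS with Category FL.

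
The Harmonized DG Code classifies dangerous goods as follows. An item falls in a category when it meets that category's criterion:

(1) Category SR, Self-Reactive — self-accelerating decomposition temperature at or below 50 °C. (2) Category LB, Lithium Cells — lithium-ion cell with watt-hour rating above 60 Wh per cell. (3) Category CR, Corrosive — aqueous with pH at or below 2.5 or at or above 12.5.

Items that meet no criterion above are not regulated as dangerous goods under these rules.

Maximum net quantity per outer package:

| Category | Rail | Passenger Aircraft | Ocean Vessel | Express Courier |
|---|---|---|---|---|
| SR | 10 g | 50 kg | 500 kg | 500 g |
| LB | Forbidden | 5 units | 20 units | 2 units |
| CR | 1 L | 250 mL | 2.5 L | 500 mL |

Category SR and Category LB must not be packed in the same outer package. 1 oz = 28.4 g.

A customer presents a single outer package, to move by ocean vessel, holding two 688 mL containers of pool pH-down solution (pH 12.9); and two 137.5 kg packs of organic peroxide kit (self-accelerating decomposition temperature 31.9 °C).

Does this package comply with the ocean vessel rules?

Yes

The pool pH-down solution has pH 12.9, which is ≥ 12.5, so it is Category CR (Corrosive).
Organic peroxide kit: self-accelerating decomposition temperature 31.9 °C ≤ 50 °C → Category SR (Self-Reactive).
Category SR quantity: two 137.5 kg packs = 275 kg.
That is within the Category SR ocean vessel limit of 500 kg.
Category CR quantity: two 688 mL containers = 1.376 L.
1.376 L is within the ocean vessel limit of 2.5 L for Category CR.
The segregation rule (Category SR with Category LB) does not apply to Category SR with Category CR.
Every hazard category is within its ocean vessel limit and no segregation rule is violated.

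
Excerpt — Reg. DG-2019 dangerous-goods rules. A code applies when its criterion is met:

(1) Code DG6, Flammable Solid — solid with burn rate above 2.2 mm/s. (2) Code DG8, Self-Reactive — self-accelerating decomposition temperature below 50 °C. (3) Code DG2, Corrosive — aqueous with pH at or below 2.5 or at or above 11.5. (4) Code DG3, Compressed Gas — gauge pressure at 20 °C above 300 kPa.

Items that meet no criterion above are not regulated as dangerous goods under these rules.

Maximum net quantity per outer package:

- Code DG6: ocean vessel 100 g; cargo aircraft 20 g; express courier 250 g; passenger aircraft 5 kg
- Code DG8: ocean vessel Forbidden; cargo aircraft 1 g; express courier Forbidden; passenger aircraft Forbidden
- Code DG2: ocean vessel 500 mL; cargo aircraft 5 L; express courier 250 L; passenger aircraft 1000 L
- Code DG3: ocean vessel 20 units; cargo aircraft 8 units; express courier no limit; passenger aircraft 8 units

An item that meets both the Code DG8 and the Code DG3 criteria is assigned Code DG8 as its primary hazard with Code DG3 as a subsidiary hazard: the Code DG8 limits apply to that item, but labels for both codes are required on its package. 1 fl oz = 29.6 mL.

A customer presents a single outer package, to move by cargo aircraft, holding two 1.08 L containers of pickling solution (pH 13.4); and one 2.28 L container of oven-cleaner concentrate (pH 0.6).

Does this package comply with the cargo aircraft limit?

Yes

Pickling solution: pH 13.4 ≥ 11.5 → Code DG2 (Corrosive).
With pH 0.6 (≤ 2.5), the oven-cleaner concentrate falls in Code DG2.
Code DG2 net quantity: (two 1.08 L containers = 2.16 L) + 2.28 L = 4.44 L.
4.44 L is within the cargo aircraft limit of 5 L for Code DG2.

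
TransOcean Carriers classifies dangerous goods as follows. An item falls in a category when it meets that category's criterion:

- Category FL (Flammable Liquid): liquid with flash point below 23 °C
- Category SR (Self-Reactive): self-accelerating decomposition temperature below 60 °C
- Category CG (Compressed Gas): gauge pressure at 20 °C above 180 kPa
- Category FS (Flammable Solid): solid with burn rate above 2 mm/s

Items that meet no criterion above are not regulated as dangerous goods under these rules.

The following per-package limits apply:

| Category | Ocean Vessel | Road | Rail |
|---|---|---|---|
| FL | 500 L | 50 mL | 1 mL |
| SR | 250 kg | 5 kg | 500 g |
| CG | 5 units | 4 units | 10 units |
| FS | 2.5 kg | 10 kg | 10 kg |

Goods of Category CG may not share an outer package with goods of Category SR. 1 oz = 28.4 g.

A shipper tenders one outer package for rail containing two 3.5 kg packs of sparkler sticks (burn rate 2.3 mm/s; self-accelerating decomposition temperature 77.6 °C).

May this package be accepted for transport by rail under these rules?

Yes

With burn rate 2.3 mm/s (> 2 mm/s), the sparkler sticks fall in Category FS.
Category FS quantity: two 3.5 kg packs = 7 kg.
7 kg is within the rail limit of 10 kg for Category FS.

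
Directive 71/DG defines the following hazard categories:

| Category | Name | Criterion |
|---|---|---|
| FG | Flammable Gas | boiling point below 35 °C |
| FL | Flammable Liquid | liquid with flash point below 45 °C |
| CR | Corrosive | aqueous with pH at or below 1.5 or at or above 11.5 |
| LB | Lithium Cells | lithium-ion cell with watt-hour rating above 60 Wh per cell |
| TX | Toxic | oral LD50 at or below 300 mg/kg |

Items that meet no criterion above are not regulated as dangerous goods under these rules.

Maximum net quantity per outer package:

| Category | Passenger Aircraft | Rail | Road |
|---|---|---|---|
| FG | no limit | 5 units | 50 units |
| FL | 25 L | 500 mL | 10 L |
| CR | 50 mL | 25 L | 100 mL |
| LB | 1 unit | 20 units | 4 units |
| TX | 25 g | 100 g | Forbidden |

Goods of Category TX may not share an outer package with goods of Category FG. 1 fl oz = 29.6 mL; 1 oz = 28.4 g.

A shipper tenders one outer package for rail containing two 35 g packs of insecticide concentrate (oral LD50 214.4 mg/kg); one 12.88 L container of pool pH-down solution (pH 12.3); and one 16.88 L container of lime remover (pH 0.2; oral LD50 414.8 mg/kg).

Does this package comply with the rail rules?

With oral LD50 214.4 mg/kg (≤ 300 mg/kg), the insecticide concentrate falls in Category TX.
pH 12.3 meets the Category CR criterion (Corrosive), so the pool pH-down solution is Category CR.
The lime remover has pH 0.2, which is ≤ 1.5, so it is Category CR (Corrosive).
Category CR net quantity: 12.88 L + 16.88 L = 29.76 L.
29.76 L exceeds the rail limit of 25 L for Category CR.
Category TX quantity: two 35 g packs = 70 g.
70 g ≤ 100 g (rail limit, Category TX) — within limit.
The segregation rule (Category TX with Category FG) does not apply to Category CR with Category TX.

No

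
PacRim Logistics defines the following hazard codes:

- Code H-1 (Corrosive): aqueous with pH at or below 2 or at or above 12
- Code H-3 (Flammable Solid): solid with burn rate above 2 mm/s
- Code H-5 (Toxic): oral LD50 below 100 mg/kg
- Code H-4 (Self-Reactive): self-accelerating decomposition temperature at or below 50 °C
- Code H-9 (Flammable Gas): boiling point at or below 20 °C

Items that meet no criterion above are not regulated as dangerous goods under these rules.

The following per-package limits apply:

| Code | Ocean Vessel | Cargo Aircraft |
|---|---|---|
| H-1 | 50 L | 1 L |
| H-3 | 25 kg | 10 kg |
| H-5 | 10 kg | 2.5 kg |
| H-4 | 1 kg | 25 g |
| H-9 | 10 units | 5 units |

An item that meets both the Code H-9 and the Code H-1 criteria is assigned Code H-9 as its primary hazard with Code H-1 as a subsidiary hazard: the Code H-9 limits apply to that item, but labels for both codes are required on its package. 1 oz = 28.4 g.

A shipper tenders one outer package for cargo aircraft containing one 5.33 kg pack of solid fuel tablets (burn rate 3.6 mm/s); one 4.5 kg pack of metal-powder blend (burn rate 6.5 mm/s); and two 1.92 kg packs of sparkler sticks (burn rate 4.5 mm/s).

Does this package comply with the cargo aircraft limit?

Solid fuel tablets: burn rate 3.6 mm/s > 2 mm/s → Code H-3 (Flammable Solid).
The metal-powder blend has burn rate 6.5 mm/s, which is > 2 mm/s, so it is Code H-3 (Flammable Solid).
Sparkler sticks: burn rate 4.5 mm/s > 2 mm/s → Code H-3 (Flammable Solid).
Code H-3 net quantity: 5.33 kg + 4.5 kg + (two 1.92 kg packs = 3.84 kg) = 13.67 kg.
That exceeds the Code H-3 cargo aircraft limit of 10 kg.

No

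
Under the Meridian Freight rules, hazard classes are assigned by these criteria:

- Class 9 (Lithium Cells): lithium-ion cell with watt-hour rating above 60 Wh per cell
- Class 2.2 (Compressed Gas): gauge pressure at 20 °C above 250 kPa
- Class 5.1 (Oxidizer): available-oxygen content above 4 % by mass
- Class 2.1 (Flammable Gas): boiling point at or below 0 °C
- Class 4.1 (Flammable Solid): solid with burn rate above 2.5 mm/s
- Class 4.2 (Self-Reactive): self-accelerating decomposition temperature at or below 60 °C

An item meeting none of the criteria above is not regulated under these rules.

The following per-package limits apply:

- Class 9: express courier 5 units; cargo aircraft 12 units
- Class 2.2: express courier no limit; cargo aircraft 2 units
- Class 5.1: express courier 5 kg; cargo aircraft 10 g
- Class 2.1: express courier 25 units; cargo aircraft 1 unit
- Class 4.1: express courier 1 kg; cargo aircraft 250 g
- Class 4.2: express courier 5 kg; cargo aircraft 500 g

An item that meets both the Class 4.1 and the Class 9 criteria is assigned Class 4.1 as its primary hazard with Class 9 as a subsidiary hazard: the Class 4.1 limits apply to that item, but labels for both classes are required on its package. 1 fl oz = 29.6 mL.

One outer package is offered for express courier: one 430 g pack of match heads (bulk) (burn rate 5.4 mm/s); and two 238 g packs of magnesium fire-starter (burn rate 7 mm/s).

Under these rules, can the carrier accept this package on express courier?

Yes

Match heads (bulk): burn rate 5.4 mm/s > 2.5 mm/s → Class 4.1 (Flammable Solid).
Burn rate 7 mm/s meets the Class 4.1 criterion (Flammable Solid), so the magnesium fire-starter is Class 4.1.
Total Class 4.1: 430 g + (two 238 g packs = 476 g) = 906 g.
906 g is within the express courier limit of 1 kg for Class 4.1.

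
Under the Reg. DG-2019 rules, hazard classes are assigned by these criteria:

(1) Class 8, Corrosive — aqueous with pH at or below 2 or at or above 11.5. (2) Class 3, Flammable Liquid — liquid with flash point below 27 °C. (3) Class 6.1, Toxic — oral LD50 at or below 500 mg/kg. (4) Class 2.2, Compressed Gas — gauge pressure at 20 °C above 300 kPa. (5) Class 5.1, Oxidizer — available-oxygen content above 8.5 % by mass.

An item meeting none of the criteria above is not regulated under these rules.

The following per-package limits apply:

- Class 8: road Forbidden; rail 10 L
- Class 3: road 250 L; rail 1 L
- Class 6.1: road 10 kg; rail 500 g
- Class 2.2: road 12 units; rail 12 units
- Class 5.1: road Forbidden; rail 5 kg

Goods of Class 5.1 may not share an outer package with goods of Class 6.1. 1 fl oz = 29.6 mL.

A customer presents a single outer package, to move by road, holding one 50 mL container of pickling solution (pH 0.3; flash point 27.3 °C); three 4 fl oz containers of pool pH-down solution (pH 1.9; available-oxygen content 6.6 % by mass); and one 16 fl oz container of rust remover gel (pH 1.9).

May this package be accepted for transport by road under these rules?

No

The pickling solution has pH 0.3, which is ≤ 2, so it is Class 8 (Corrosive).
With pH 1.9 (≤ 2), the pool pH-down solution falls in Class 8.
The rust remover gel has pH 1.9, which is ≤ 2, so it is Class 8 (Corrosive).
Total Class 8: 50 mL + (three 4 fl oz containers = 355.2 mL) + (one 16 fl oz container = 473.6 mL) = 878.8 mL.
Class 8 is Forbidden by road.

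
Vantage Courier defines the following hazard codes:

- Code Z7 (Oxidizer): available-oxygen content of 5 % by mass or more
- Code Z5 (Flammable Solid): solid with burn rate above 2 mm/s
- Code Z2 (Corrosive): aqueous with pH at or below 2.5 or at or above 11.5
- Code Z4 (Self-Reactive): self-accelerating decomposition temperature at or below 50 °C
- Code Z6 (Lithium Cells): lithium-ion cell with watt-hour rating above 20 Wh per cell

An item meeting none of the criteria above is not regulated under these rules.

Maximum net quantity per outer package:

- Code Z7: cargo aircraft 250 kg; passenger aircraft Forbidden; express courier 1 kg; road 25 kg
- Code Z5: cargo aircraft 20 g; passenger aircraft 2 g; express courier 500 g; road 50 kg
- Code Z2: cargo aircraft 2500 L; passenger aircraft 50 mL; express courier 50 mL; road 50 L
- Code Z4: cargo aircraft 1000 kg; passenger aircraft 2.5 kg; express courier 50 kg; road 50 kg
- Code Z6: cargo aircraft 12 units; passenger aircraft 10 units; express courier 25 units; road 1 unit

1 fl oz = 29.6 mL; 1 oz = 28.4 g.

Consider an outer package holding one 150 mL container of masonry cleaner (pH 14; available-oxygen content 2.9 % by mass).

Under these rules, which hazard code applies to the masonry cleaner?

Code Z2

With pH 14 (≥ 11.5), the masonry cleaner falls in Code Z2.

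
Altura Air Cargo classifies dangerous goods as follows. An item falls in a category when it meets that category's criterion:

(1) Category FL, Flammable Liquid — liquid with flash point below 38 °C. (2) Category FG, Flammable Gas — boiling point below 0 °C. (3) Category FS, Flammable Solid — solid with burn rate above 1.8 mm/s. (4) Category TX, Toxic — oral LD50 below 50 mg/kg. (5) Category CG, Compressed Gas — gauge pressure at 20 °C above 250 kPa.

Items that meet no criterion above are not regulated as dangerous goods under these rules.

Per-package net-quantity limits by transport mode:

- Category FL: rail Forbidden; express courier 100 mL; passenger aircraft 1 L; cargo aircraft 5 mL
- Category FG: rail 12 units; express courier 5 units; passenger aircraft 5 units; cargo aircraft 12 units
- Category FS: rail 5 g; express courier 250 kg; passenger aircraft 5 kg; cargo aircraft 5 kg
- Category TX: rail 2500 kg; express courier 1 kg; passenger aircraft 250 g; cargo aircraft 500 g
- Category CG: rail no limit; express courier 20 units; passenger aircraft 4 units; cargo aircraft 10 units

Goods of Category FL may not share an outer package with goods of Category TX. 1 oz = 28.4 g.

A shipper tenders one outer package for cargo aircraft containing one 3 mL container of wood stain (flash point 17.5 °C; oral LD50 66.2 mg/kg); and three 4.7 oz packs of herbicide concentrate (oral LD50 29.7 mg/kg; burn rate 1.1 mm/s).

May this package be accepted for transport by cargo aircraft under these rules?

No

With flash point 17.5 °C (< 38 °C), the wood stain falls in Category FL.
The herbicide concentrate has oral LD50 29.7 mg/kg, which is < 50 mg/kg, so it is Category TX (Toxic).
Category FL quantity: 3 mL.
3 mL ≤ 5 mL (cargo aircraft limit, Category FL) — within limit.
Category TX quantity: three 4.7 oz packs = 400.44 g.
400.44 g is within the cargo aircraft limit of 500 g for Category TX.
Category FL and Category TX may not share an outer package.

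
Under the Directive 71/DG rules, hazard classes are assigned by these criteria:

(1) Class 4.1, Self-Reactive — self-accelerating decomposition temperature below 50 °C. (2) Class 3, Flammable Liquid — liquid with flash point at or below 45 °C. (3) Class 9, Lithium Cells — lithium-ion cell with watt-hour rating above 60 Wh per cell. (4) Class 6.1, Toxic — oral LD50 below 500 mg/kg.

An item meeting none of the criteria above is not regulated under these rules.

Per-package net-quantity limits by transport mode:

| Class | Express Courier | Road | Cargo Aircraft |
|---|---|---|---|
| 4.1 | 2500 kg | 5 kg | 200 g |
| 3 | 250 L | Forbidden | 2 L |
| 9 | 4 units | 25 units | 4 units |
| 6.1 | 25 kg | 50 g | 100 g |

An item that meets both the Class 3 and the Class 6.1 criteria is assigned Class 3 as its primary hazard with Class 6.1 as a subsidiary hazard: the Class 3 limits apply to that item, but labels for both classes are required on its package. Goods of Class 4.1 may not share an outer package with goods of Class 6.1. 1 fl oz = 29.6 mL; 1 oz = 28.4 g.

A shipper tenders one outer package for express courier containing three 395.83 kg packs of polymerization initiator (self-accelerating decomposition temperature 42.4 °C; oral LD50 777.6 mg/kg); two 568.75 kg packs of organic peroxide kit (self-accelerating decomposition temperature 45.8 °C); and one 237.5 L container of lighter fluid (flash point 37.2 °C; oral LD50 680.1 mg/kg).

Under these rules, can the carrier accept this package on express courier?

Yes

With self-accelerating decomposition temperature 42.4 °C (< 50 °C), the polymerization initiator falls in Class 4.1.
With self-accelerating decomposition temperature 45.8 °C (< 50 °C), the organic peroxide kit falls in Class 4.1.
The lighter fluid has flash point 37.2 °C, which is ≤ 45 °C, so it is Class 3 (Flammable Liquid).
Total Class 4.1: (three 395.83 kg packs = 1187.49 kg) + (two 568.75 kg packs = 1137.5 kg) = 2324.99 kg.
2324.99 kg is within the express courier limit of 2500 kg for Class 4.1.
Class 3 quantity: 237.5 L.
237.5 L is within the express courier limit of 250 L for Class 3.
The segregation rule (Class 4.1 with Class 6.1) does not apply to Class 4.1 with Class 3.
Every hazard class is within its express courier limit and no segregation rule is violated.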